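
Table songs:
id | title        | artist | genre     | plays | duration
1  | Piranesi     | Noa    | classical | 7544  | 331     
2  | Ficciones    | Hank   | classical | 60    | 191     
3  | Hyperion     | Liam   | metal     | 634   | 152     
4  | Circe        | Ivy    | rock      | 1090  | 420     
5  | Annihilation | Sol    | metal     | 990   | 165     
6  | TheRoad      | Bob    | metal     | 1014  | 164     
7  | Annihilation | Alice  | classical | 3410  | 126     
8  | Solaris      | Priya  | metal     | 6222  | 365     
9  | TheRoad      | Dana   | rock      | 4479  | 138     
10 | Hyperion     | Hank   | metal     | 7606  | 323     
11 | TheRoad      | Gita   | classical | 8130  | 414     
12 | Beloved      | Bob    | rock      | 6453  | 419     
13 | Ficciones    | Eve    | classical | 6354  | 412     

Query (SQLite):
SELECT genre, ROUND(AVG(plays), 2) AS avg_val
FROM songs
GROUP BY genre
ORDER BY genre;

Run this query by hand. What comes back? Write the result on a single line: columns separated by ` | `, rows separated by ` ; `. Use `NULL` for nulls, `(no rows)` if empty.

classical | 5099.6 ; metal | 3293.2 ; rock | 4007.33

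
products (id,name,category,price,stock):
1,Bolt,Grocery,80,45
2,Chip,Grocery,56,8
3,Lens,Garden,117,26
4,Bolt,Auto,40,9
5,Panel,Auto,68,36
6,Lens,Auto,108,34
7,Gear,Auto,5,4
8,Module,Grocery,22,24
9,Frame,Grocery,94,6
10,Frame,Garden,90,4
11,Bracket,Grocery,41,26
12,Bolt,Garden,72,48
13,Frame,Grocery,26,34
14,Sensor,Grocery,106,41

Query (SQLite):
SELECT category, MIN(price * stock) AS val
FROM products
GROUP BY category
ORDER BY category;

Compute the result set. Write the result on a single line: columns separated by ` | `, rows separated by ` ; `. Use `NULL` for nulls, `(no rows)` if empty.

Auto | 20 ; Garden | 360 ; Grocery | 448

For each row compute price * stock.
Group by category; take MIN of the expression per group.
  Auto: ids {4, 5, 6, 7} → MIN(price * stock)=20
  Garden: ids {3, 10, 12} → MIN(price * stock)=360
  Grocery: ids {1, 2, 8, 9, 11, 13, 14} → MIN(price * stock)=448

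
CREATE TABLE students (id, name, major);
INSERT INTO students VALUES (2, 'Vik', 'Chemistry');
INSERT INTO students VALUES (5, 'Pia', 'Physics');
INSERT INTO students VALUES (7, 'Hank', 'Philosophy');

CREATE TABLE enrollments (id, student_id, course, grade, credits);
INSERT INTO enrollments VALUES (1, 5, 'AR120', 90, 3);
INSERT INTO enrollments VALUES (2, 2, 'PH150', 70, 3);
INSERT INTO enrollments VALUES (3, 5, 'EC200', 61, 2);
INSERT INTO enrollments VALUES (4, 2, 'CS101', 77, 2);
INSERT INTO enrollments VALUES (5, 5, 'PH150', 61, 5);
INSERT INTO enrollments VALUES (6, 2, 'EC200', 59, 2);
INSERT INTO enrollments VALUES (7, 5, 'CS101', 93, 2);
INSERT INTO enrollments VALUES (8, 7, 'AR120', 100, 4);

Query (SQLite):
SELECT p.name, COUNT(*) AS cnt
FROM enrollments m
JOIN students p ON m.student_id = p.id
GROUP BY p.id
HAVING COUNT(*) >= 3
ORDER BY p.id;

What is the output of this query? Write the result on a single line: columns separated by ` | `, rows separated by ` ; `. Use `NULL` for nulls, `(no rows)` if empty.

Vik | 3 ; Pia | 4

Join each enrollments row to its students via student_id.
Group joined rows by students.id; compute COUNT(*) per group.
HAVING: keep groups with count ≥ 3.
  2: ids {2, 4, 6} → COUNT(*)=3
  5: ids {1, 3, 5, 7} → COUNT(*)=4
  7: ids {8} → COUNT(*)=1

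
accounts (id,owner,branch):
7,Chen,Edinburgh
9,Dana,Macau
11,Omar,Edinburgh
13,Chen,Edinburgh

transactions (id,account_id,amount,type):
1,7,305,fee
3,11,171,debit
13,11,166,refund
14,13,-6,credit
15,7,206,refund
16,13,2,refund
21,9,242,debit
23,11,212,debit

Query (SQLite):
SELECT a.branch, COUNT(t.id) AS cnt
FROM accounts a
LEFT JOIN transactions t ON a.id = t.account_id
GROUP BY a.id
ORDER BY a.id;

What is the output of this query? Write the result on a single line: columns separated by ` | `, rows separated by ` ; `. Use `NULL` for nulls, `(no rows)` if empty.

Edinburgh | 2 ; Macau | 1 ; Edinburgh | 3 ; Edinburgh | 2

LEFT JOIN keeps every accounts row; unmatched ones get NULL for transactions columns.
Group by accounts.id and compute COUNT(t.id). COUNT(col) of an all-NULL group is 0.
  7: ids {1, 15} → COUNT(t.id)=2
  9: ids {21} → COUNT(t.id)=1
  11: ids {3, 13, 23} → COUNT(t.id)=3
  13: ids {14, 16} → COUNT(t.id)=2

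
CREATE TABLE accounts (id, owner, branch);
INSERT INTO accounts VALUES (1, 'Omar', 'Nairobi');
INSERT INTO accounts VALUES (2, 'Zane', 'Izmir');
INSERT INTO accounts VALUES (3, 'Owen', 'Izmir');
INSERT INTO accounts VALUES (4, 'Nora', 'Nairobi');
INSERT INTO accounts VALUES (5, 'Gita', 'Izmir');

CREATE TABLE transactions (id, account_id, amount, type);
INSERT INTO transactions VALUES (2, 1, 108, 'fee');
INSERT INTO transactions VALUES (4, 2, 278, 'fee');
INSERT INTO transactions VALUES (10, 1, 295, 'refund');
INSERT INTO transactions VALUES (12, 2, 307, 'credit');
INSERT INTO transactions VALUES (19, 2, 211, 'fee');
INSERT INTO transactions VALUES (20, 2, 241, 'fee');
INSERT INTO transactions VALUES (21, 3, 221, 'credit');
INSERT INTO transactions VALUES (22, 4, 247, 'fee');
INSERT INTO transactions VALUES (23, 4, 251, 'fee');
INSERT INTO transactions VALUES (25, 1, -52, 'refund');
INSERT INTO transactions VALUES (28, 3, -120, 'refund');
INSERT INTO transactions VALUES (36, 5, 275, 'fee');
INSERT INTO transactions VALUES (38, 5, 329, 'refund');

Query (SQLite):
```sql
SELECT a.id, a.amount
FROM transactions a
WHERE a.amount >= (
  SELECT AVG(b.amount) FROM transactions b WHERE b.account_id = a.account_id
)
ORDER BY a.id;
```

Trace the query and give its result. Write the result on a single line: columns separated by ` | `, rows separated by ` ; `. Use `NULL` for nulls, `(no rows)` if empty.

4 | 278 ; 10 | 295 ; 12 | 307 ; 21 | 221 ; 23 | 251 ; 38 | 329

For each transactions row a, compute AVG(amount) over rows sharing a.account_id.
Keep row a if a.amount >= that per-group AVG.
  account_id=1: AVG(amount) = 117.0
  account_id=2: AVG(amount) = 259.25
  account_id=3: AVG(amount) = 50.5
  account_id=4: AVG(amount) = 249.0
  account_id=5: AVG(amount) = 302.0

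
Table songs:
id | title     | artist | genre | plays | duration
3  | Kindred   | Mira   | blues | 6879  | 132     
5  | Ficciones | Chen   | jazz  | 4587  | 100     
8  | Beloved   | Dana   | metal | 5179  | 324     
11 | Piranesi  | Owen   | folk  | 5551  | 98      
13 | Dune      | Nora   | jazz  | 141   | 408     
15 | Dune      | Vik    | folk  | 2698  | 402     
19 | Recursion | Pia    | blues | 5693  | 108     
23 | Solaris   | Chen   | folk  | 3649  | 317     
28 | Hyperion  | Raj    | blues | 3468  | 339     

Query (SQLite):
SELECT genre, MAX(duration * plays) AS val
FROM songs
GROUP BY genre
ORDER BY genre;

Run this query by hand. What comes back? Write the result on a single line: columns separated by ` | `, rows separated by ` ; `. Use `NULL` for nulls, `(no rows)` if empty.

blues | 1175652 ; folk | 1156733 ; jazz | 458700 ; metal | 1677996

For each row compute duration * plays.
Group by genre; take MAX of the expression per group.
  blues: ids {3, 19, 28} → MAX(duration * plays)=1175652
  folk: ids {11, 15, 23} → MAX(duration * plays)=1156733
  jazz: ids {5, 13} → MAX(duration * plays)=458700
  metal: ids {8} → MAX(duration * plays)=1677996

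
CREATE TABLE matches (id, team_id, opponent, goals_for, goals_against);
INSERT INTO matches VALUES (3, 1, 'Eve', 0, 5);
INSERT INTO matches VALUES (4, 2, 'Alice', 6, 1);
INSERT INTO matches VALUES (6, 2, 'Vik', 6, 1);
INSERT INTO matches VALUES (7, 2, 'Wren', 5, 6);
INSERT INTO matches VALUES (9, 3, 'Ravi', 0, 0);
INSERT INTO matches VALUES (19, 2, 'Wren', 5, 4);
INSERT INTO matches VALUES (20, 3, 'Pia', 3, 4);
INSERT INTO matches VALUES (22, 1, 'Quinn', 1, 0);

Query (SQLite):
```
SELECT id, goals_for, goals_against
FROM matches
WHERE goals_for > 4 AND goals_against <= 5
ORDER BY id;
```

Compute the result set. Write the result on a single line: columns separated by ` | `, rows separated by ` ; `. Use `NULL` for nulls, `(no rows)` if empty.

4 | 6 | 1 ; 6 | 6 | 1 ; 19 | 5 | 4

goals_for > 4: ids {4, 6, 7, 19}
goals_against <= 5: ids {3, 4, 6, 9, 19, 20, 22}
Combine with AND.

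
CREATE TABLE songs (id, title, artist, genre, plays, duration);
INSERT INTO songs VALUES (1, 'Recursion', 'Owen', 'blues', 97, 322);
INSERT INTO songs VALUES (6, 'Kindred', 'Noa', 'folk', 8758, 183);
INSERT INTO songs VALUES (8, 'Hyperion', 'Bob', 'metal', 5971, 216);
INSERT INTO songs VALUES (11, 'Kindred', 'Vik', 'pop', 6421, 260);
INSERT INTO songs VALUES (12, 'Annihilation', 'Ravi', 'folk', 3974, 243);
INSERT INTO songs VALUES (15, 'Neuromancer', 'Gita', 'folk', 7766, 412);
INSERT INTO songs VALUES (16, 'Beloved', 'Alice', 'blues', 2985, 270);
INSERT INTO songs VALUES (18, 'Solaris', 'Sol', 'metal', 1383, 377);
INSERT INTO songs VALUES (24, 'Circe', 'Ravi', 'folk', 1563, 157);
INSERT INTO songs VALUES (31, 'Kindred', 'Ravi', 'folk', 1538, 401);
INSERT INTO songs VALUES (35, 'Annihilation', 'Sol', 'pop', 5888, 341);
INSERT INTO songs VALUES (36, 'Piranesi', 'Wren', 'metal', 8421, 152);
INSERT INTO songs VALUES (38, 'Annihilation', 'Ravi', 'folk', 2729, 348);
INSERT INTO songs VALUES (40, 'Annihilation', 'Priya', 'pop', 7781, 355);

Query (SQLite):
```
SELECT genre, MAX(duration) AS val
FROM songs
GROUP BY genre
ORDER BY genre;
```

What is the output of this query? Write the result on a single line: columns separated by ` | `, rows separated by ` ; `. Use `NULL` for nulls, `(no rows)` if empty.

Partition songs by genre; compute MAX(duration) within each group.
  blues: ids {1, 16} → MAX(duration)=322
  folk: ids {6, 12, 15, 24, 31, 38} → MAX(duration)=412
  metal: ids {8, 18, 36} → MAX(duration)=377
  pop: ids {11, 35, 40} → MAX(duration)=355

blues | 322 ; folk | 412 ; metal | 377 ; pop | 355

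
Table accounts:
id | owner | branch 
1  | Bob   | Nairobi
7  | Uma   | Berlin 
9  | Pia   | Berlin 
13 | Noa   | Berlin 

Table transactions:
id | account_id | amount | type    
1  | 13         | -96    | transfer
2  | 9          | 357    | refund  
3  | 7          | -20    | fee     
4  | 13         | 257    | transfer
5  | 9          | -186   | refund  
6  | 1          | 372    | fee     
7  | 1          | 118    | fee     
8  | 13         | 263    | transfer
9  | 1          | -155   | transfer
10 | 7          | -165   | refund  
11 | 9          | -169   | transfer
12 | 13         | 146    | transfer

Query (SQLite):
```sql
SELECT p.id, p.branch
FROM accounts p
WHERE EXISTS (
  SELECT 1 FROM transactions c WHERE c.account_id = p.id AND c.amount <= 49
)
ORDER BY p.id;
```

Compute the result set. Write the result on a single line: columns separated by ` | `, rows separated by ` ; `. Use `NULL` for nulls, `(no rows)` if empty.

1 | Nairobi ; 7 | Berlin ; 9 | Berlin ; 13 | Berlin

For each accounts row, check whether any transactions with matching account_id has amount <= 49.
Keep rows where that is true.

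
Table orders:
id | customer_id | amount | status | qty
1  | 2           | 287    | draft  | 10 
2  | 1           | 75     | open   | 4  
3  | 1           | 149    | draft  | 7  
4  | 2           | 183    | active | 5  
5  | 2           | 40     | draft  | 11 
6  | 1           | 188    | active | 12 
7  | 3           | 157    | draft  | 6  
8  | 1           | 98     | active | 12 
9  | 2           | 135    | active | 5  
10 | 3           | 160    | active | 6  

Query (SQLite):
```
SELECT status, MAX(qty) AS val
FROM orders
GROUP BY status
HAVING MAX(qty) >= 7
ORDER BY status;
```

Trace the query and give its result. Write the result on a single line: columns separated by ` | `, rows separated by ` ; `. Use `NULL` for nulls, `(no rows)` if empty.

Partition orders by status; compute MAX(qty) within each group.
HAVING: keep groups where MAX(qty) >= 7.
  active: ids {4, 6, 8, 9, 10} → MAX(qty)=12
  draft: ids {1, 3, 5, 7} → MAX(qty)=11
  open: ids {2} → MAX(qty)=4

active | 12 ; draft | 11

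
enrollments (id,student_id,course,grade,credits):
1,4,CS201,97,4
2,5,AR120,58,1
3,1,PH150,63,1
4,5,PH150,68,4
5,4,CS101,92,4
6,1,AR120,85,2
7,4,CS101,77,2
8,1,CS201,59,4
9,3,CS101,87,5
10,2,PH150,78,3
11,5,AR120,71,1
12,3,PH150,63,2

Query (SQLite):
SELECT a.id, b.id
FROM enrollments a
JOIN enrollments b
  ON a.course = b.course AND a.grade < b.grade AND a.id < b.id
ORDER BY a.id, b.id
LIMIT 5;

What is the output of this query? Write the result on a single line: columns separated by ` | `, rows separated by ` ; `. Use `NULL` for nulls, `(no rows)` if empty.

Pairs (a,b) with same course, a.grade < b.grade, a.id < b.id.
course groups: AR120:{2,6,11} CS101:{5,7,9} CS201:{1,8} PH150:{3,4,10,12}
Ordered by (a.id, b.id); first 5.

2 | 6 ; 2 | 11 ; 3 | 4 ; 3 | 10 ; 4 | 10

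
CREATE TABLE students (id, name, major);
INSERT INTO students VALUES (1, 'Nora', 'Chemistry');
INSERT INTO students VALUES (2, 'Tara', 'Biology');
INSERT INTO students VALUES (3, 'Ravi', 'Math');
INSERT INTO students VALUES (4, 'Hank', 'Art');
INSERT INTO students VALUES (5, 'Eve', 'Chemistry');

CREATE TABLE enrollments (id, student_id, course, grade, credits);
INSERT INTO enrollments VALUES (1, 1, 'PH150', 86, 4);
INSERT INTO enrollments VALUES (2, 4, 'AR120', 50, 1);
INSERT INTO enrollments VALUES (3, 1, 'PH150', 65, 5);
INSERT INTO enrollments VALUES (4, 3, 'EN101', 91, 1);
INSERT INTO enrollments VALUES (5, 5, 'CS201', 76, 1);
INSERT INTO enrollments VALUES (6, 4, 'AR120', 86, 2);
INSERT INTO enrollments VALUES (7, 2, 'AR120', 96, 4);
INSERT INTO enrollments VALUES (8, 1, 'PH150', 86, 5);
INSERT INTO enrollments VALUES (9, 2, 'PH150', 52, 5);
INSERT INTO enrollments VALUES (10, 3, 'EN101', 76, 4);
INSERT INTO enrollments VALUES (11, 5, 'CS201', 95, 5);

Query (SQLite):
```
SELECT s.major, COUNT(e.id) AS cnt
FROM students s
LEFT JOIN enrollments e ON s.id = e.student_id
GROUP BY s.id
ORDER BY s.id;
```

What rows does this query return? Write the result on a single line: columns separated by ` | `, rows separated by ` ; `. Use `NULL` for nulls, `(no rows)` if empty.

LEFT JOIN keeps every students row; unmatched ones get NULL for enrollments columns.
Group by students.id and compute COUNT(e.id). COUNT(col) of an all-NULL group is 0.
  1: ids {1, 3, 8} → COUNT(e.id)=3
  2: ids {7, 9} → COUNT(e.id)=2
  3: ids {4, 10} → COUNT(e.id)=2
  4: ids {2, 6} → COUNT(e.id)=2
  5: ids {5, 11} → COUNT(e.id)=2

Chemistry | 3 ; Biology | 2 ; Math | 2 ; Art | 2 ; Chemistry | 2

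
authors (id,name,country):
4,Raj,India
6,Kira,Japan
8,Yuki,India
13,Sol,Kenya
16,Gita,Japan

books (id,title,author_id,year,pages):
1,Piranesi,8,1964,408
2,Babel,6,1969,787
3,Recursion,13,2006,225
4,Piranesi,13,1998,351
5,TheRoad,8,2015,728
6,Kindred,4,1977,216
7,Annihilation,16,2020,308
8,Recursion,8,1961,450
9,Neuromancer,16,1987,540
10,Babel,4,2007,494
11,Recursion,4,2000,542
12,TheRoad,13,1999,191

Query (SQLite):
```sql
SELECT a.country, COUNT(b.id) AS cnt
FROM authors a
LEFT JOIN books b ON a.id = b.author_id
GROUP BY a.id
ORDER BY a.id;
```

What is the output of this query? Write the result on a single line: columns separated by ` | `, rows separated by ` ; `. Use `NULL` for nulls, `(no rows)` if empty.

LEFT JOIN keeps every authors row; unmatched ones get NULL for books columns.
Group by authors.id and compute COUNT(b.id). COUNT(col) of an all-NULL group is 0.
  4: ids {6, 10, 11} → COUNT(b.id)=3
  6: ids {2} → COUNT(b.id)=1
  8: ids {1, 5, 8} → COUNT(b.id)=3
  13: ids {3, 4, 12} → COUNT(b.id)=3
  16: ids {7, 9} → COUNT(b.id)=2

India | 3 ; Japan | 1 ; India | 3 ; Kenya | 3 ; Japan | 2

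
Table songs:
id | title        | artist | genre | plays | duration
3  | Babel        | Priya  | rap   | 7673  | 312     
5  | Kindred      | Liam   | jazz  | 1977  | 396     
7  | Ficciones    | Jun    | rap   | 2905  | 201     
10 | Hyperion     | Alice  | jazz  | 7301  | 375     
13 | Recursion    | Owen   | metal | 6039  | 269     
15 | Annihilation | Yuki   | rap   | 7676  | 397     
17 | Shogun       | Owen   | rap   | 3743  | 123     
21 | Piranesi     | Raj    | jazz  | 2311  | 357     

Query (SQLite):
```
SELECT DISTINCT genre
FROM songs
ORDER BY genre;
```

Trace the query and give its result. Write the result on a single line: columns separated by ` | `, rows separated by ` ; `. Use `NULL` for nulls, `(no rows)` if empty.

jazz ; metal ; rap

Collect distinct genre values from songs.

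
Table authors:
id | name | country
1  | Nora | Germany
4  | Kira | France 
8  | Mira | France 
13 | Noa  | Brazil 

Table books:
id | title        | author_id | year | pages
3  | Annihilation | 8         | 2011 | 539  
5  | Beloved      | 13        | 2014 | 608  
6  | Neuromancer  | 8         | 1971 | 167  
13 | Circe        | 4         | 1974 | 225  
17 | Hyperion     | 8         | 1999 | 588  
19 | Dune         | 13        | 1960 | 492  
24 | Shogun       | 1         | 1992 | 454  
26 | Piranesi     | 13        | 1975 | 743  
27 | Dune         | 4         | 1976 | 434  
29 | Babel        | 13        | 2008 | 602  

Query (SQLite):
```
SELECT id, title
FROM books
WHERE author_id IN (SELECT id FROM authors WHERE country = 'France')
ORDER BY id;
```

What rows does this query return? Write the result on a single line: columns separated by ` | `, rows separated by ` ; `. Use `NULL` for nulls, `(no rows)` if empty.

3 | Annihilation ; 6 | Neuromancer ; 13 | Circe ; 17 | Hyperion ; 27 | Dune

Inner query: authors.id where country = 'France'.
Outer: keep books rows whose author_id is in that set.
Inner query → {4, 8}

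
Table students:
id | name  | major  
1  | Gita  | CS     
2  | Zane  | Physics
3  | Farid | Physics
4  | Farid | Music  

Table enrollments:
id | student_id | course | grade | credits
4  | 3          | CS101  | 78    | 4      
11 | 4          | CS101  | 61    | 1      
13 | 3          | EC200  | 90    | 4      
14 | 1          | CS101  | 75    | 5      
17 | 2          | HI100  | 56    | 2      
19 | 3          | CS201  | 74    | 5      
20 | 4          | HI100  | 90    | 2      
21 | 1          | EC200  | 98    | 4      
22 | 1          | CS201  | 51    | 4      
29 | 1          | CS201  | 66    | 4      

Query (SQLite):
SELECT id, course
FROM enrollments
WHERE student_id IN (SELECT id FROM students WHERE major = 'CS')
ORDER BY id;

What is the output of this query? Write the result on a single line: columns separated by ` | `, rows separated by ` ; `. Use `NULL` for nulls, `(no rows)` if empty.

14 | CS101 ; 21 | EC200 ; 22 | CS201 ; 29 | CS201

Inner query: students.id where major = 'CS'.
Outer: keep enrollments rows whose student_id is in that set.
Inner query → {1}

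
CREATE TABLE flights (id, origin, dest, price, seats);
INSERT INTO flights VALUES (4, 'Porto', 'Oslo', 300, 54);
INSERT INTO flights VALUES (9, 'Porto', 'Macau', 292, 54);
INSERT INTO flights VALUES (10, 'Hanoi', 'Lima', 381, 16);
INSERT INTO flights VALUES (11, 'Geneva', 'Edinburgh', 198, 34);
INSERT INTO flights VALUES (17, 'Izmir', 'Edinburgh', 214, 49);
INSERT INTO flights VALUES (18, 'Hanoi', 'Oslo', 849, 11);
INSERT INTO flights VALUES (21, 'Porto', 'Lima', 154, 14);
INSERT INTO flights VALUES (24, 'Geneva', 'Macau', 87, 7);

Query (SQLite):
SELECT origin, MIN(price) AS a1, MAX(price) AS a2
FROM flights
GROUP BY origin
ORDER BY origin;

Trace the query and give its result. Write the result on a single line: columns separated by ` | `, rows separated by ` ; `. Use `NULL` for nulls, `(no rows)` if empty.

Geneva | 87 | 198 ; Hanoi | 381 | 849 ; Izmir | 214 | 214 ; Porto | 154 | 300

Group flights by origin.
Per group compute: MIN(price), MAX(price).
  Geneva: ids {11, 24} → MIN(price)=87, MAX(price)=198
  Hanoi: ids {10, 18} → MIN(price)=381, MAX(price)=849
  Izmir: ids {17} → MIN(price)=214, MAX(price)=214
  Porto: ids {4, 9, 21} → MIN(price)=154, MAX(price)=300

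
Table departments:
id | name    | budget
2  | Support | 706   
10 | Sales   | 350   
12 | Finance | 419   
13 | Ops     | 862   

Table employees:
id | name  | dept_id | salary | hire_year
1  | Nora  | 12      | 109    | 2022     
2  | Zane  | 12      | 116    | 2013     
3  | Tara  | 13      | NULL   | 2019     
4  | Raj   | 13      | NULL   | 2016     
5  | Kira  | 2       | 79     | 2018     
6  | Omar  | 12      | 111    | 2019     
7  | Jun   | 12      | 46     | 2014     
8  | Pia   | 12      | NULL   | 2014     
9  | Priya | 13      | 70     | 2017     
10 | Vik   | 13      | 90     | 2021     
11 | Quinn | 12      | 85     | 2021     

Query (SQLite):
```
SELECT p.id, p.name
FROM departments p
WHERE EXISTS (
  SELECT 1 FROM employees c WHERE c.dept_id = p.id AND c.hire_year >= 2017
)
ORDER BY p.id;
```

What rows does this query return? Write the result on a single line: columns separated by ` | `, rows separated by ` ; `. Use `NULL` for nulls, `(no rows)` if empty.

2 | Support ; 12 | Finance ; 13 | Ops

For each departments row, check whether any employees with matching dept_id has hire_year >= 2017.
Keep rows where that is true.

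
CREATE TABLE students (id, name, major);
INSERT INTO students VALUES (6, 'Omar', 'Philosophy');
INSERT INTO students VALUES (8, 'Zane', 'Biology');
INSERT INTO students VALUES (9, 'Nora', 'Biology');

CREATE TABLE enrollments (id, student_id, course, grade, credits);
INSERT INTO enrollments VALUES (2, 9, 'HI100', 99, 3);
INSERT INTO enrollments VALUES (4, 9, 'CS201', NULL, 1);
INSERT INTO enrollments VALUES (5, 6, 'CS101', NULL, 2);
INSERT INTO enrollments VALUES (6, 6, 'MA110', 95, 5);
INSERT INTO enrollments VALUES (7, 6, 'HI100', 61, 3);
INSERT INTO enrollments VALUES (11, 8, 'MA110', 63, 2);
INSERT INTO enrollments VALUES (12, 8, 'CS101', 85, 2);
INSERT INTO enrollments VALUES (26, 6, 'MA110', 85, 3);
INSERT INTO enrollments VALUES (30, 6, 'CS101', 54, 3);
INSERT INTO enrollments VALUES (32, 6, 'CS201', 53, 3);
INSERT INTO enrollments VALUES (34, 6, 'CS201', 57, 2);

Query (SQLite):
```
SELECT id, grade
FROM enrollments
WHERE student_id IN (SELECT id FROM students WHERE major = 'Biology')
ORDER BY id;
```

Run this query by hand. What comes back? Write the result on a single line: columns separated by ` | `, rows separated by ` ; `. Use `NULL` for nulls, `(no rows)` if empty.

Inner query: students.id where major = 'Biology'.
Outer: keep enrollments rows whose student_id is in that set.
Inner query → {8, 9}

2 | 99 ; 4 | NULL ; 11 | 63 ; 12 | 85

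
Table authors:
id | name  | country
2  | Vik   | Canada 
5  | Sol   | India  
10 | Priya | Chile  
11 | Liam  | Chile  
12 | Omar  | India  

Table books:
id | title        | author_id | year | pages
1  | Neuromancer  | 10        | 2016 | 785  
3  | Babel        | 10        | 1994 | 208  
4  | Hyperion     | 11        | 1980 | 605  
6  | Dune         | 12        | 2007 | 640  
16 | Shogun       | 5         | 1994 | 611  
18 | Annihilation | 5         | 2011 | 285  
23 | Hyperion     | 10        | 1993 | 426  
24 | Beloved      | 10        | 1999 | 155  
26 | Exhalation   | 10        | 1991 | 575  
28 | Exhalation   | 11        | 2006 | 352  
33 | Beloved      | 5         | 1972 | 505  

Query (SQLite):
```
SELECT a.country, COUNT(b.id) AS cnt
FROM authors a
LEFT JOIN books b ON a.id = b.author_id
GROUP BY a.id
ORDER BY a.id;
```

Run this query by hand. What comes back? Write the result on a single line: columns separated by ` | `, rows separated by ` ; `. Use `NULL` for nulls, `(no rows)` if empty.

LEFT JOIN keeps every authors row; unmatched ones get NULL for books columns.
Group by authors.id and compute COUNT(b.id). COUNT(col) of an all-NULL group is 0.
  2: ids {—} → COUNT(b.id)=0
  5: ids {16, 18, 33} → COUNT(b.id)=3
  10: ids {1, 3, 23, 24, 26} → COUNT(b.id)=5
  11: ids {4, 28} → COUNT(b.id)=2
  12: ids {6} → COUNT(b.id)=1

Canada | 0 ; India | 3 ; Chile | 5 ; Chile | 2 ; India | 1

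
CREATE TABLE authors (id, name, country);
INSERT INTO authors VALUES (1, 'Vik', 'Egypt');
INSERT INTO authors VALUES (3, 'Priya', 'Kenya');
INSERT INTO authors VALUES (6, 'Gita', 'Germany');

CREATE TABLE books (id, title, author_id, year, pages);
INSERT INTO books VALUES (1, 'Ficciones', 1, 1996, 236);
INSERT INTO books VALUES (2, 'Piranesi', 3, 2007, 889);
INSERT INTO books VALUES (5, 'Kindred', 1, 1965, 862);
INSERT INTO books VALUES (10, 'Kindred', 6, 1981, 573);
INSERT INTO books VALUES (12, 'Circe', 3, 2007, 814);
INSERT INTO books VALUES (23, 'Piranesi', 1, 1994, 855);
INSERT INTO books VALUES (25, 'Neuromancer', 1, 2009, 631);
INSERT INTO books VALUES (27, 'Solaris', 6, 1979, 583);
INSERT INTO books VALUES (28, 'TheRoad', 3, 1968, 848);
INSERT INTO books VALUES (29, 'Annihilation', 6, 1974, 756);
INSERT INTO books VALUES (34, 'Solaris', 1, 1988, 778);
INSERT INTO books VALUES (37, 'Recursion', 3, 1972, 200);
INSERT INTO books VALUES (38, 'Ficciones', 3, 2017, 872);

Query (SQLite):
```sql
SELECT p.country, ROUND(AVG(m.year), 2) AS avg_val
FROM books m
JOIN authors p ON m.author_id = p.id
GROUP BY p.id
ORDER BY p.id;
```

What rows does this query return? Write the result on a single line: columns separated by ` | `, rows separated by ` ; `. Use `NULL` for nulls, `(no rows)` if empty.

Egypt | 1990.4 ; Kenya | 1994.2 ; Germany | 1978

Join each books row to its authors via author_id.
Group joined rows by authors.id; compute ROUND(AVG(m.year), 2) per group.
  1: ids {1, 5, 23, 25, 34} → ROUND(AVG(m.year), 2)=1990.4
  3: ids {2, 12, 28, 37, 38} → ROUND(AVG(m.year), 2)=1994.2
  6: ids {10, 27, 29} → ROUND(AVG(m.year), 2)=1978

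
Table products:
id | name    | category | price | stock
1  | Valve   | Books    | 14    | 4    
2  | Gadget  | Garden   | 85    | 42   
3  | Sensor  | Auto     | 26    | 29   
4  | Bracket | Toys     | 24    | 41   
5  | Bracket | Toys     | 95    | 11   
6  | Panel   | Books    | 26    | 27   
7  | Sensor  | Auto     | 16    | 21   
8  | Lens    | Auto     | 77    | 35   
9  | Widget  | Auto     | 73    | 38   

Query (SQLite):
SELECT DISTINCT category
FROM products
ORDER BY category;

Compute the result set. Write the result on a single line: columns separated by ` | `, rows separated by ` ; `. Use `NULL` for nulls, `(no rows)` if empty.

Collect distinct category values from products.

Auto ; Books ; Garden ; Toys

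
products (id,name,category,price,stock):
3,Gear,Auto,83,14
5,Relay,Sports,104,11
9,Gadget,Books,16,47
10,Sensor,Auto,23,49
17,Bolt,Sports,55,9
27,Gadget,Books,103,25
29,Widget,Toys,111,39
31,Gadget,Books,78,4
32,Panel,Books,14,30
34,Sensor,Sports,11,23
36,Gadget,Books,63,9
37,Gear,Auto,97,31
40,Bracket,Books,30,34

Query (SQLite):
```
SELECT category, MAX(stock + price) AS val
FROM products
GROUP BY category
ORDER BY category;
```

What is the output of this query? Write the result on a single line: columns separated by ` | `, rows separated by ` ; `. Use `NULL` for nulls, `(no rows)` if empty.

For each row compute stock + price.
Group by category; take MAX of the expression per group.
  Auto: ids {3, 10, 37} → MAX(stock + price)=128
  Books: ids {9, 27, 31, 32, 36, 40} → MAX(stock + price)=128
  Sports: ids {5, 17, 34} → MAX(stock + price)=115
  Toys: ids {29} → MAX(stock + price)=150

Auto | 128 ; Books | 128 ; Sports | 115 ; Toys | 150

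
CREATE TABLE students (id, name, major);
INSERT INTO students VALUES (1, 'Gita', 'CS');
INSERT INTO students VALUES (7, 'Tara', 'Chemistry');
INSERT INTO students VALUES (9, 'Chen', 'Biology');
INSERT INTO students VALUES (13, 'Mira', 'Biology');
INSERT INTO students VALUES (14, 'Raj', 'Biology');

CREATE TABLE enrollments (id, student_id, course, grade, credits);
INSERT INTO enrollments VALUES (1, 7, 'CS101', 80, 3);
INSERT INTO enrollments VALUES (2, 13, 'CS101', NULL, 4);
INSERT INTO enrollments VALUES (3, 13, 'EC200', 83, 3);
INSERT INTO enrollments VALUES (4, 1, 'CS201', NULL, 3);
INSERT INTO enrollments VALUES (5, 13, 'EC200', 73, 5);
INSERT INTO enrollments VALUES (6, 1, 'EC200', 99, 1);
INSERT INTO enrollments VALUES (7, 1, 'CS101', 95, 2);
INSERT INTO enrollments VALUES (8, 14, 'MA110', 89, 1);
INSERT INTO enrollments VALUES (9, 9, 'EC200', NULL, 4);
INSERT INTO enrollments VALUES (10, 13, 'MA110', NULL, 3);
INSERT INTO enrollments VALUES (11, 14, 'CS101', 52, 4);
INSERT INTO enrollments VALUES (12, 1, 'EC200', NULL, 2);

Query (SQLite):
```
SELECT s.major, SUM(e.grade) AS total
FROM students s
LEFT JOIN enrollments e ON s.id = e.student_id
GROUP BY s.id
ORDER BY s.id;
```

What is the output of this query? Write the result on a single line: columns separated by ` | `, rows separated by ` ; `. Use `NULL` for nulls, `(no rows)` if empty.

LEFT JOIN keeps every students row; unmatched ones get NULL for enrollments columns.
Group by students.id and compute SUM(e.grade). SUM over an all-NULL group is NULL.
  1: ids {4, 6, 7, 12} → SUM(e.grade)=194
  7: ids {1} → SUM(e.grade)=80
  9: ids {9} → SUM(e.grade)=NULL
  13: ids {2, 3, 5, 10} → SUM(e.grade)=156
  14: ids {8, 11} → SUM(e.grade)=141

CS | 194 ; Chemistry | 80 ; Biology | NULL ; Biology | 156 ; Biology | 141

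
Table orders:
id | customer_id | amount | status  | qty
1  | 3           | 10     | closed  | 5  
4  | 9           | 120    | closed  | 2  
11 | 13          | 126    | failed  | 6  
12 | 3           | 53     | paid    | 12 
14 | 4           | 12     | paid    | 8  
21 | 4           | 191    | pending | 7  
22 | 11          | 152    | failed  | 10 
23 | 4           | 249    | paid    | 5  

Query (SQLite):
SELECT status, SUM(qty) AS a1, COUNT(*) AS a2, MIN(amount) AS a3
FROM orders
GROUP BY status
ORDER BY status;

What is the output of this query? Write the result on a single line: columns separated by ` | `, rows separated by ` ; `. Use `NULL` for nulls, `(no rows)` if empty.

closed | 7 | 2 | 10 ; failed | 16 | 2 | 126 ; paid | 25 | 3 | 12 ; pending | 7 | 1 | 191

Group orders by status.
Per group compute: SUM(qty), COUNT(*), MIN(amount).
  closed: ids {1, 4} → SUM(qty)=7, COUNT(*)=2, MIN(amount)=10
  failed: ids {11, 22} → SUM(qty)=16, COUNT(*)=2, MIN(amount)=126
  paid: ids {12, 14, 23} → SUM(qty)=25, COUNT(*)=3, MIN(amount)=12
  pending: ids {21} → SUM(qty)=7, COUNT(*)=1, MIN(amount)=191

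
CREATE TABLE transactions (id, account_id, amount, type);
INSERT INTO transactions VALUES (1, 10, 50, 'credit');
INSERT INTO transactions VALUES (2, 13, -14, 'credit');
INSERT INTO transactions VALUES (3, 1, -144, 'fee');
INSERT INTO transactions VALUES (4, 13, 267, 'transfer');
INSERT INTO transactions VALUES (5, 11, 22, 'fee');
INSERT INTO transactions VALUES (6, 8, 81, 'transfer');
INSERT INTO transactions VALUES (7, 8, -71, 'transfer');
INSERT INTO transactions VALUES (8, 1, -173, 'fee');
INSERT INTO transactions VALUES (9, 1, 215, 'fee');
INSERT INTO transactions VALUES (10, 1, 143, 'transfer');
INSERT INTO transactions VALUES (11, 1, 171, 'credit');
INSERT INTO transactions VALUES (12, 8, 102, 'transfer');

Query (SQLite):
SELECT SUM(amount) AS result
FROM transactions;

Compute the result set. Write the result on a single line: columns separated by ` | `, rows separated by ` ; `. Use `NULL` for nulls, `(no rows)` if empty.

649

All amount values: [50, -14, -144, 267, 22, 81, -71, -173, 215, 143, 171, 102].
SUM of non-NULL values = 649.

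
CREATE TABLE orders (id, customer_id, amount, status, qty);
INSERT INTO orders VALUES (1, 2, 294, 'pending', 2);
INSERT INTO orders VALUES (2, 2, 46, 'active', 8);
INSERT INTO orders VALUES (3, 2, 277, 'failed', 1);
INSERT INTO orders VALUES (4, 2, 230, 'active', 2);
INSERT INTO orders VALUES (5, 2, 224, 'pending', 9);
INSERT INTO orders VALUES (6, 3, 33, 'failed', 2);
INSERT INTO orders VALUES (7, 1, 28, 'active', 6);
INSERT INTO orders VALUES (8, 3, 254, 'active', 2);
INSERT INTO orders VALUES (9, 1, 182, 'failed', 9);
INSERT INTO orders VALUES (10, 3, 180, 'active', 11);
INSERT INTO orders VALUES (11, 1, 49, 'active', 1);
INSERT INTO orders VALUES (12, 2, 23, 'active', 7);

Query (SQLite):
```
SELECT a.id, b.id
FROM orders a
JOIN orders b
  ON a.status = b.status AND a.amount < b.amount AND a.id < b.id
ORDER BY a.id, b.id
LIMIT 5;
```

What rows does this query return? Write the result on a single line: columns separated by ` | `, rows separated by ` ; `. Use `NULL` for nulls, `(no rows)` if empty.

2 | 4 ; 2 | 8 ; 2 | 10 ; 2 | 11 ; 4 | 8

Pairs (a,b) with same status, a.amount < b.amount, a.id < b.id.
status groups: active:{2,4,7,8,10,11,12} failed:{3,6,9} pending:{1,5}
Ordered by (a.id, b.id); first 5.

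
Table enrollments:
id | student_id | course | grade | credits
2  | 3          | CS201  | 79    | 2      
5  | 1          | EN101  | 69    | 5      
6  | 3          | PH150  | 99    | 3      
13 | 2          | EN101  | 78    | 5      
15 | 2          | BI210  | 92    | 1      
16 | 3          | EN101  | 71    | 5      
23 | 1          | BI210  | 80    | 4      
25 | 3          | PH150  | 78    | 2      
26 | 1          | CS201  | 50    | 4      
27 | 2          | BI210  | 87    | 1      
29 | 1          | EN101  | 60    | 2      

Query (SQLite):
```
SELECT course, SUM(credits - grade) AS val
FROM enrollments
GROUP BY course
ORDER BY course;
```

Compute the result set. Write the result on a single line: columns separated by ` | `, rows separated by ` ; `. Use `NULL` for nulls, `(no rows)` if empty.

For each row compute credits - grade.
Group by course; take SUM of the expression per group.
  BI210: ids {15, 23, 27} → SUM(credits - grade)=-253
  CS201: ids {2, 26} → SUM(credits - grade)=-123
  EN101: ids {5, 13, 16, 29} → SUM(credits - grade)=-261
  PH150: ids {6, 25} → SUM(credits - grade)=-172

BI210 | -253 ; CS201 | -123 ; EN101 | -261 ; PH150 | -172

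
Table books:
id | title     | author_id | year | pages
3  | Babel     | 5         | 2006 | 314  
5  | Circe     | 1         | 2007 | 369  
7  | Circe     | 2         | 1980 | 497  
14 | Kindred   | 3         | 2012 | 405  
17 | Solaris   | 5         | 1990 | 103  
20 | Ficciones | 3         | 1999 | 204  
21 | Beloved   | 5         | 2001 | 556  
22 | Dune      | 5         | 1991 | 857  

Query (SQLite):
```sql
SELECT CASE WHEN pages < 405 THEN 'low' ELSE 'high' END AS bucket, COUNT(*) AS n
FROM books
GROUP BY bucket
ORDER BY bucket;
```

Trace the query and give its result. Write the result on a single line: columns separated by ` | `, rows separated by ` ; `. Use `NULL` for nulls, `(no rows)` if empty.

high | 4 ; low | 4

Bucket rows by pages < 405 → 'low' else 'high'; count each bucket.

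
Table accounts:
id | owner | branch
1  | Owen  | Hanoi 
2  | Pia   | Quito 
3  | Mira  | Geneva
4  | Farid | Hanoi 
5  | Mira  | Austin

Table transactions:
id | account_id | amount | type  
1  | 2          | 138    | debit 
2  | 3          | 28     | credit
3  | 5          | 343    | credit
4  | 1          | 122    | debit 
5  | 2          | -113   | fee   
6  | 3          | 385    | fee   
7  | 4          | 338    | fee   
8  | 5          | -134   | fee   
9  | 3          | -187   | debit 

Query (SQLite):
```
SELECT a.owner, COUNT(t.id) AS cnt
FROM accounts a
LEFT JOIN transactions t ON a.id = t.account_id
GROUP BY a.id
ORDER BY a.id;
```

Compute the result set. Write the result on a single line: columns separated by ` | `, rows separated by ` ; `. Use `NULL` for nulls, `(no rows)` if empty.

Owen | 1 ; Pia | 2 ; Mira | 3 ; Farid | 1 ; Mira | 2

LEFT JOIN keeps every accounts row; unmatched ones get NULL for transactions columns.
Group by accounts.id and compute COUNT(t.id). COUNT(col) of an all-NULL group is 0.
  1: ids {4} → COUNT(t.id)=1
  2: ids {1, 5} → COUNT(t.id)=2
  3: ids {2, 6, 9} → COUNT(t.id)=3
  4: ids {7} → COUNT(t.id)=1
  5: ids {3, 8} → COUNT(t.id)=2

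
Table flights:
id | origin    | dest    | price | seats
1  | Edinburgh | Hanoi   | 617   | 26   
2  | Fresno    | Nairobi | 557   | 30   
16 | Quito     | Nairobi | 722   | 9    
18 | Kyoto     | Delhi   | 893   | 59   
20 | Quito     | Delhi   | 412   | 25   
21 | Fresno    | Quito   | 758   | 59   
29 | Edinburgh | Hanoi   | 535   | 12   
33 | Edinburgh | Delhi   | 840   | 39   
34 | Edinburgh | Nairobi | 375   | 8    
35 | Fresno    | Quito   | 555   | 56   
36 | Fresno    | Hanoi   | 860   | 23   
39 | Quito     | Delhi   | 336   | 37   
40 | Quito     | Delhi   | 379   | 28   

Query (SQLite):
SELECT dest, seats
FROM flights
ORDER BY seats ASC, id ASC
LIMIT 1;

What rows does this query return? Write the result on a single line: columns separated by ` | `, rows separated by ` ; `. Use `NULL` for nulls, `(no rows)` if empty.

Sort by seats asc, tiebreak id asc: (8, id=34), (9, id=16), (12, id=29), (23, id=36) …. Take first 1.

Nairobi | 8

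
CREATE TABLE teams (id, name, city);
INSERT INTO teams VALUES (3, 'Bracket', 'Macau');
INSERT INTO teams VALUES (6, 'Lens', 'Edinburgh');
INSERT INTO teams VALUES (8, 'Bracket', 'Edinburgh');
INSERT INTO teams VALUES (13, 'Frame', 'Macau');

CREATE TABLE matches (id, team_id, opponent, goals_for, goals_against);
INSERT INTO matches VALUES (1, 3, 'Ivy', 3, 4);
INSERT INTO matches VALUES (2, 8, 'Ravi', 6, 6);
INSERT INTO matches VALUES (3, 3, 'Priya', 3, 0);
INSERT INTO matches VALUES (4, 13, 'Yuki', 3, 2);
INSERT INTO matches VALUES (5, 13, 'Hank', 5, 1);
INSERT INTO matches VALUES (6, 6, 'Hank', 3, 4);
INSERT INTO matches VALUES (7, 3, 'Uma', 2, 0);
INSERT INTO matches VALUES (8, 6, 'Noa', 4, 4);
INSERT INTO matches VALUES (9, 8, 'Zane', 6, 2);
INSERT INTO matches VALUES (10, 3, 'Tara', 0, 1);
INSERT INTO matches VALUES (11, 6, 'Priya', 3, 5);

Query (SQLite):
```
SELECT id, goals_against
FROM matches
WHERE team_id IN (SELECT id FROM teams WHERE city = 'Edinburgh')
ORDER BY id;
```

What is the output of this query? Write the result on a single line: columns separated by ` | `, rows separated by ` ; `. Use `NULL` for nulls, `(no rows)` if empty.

Inner query: teams.id where city = 'Edinburgh'.
Outer: keep matches rows whose team_id is in that set.
Inner query → {6, 8}

2 | 6 ; 6 | 4 ; 8 | 4 ; 9 | 2 ; 11 | 5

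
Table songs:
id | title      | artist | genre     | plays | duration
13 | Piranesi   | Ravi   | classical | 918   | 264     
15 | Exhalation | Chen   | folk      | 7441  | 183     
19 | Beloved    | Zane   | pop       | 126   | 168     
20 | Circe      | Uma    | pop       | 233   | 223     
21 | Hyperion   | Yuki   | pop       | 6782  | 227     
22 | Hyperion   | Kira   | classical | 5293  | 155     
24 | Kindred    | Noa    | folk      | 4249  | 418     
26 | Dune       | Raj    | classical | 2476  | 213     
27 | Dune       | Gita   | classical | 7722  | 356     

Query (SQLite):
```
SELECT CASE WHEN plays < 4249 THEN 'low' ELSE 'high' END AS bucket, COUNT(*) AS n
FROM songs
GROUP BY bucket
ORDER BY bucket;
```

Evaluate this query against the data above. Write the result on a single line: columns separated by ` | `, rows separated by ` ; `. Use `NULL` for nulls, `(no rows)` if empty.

Bucket rows by plays < 4249 → 'low' else 'high'; count each bucket.

high | 5 ; low | 4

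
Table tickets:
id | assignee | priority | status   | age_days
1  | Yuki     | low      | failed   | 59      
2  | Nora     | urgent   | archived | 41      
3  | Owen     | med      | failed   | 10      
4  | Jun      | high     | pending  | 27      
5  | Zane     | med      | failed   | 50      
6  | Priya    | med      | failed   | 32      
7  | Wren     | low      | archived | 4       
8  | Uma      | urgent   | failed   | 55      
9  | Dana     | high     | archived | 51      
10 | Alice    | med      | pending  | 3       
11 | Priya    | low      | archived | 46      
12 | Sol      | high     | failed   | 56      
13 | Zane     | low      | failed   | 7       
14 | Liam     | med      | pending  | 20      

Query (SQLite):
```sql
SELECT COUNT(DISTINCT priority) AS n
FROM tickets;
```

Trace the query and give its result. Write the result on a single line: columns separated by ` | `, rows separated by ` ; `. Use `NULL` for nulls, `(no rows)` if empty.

4

Count distinct non-NULL priority values.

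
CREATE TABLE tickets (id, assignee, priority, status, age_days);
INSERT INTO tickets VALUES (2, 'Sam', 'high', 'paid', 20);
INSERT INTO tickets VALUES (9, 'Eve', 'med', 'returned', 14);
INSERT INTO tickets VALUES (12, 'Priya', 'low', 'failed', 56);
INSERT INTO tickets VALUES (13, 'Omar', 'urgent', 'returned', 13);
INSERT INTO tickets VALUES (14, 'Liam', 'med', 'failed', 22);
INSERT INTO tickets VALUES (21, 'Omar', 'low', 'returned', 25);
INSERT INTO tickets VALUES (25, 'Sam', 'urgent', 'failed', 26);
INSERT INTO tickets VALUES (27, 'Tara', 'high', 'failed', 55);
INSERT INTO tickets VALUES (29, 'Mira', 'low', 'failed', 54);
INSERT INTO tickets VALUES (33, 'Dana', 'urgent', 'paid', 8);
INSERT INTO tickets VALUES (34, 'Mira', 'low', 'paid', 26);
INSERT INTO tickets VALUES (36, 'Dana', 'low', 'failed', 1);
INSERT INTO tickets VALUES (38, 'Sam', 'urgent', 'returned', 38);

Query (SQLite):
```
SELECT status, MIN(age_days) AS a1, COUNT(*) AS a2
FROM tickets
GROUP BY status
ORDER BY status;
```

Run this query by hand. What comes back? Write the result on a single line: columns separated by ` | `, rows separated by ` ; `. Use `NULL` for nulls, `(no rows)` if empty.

failed | 1 | 6 ; paid | 8 | 3 ; returned | 13 | 4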